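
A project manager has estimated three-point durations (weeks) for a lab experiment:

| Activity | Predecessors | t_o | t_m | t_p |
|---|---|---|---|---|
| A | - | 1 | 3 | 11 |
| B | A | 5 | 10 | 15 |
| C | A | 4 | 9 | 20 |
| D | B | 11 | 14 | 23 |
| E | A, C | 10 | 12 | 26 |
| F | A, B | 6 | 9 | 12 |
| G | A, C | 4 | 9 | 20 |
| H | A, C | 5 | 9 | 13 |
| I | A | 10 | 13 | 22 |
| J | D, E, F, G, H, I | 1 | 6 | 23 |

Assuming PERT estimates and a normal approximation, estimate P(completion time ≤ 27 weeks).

0.019

te_A = (1 + 4·3 + 11)/6 = 24/6 = 4; σ²_A = ((11−1)/6)² = 2.778
te_B = (5 + 4·10 + 15)/6 = 60/6 = 10; σ²_B = ((15−5)/6)² = 2.778
te_C = (4 + 4·9 + 20)/6 = 60/6 = 10; σ²_C = ((20−4)/6)² = 7.111
te_D = (11 + 4·14 + 23)/6 = 90/6 = 15; σ²_D = ((23−11)/6)² = 4.000
te_E = (10 + 4·12 + 26)/6 = 84/6 = 14; σ²_E = ((26−10)/6)² = 7.111
te_F = (6 + 4·9 + 12)/6 = 54/6 = 9; σ²_F = ((12−6)/6)² = 1.000
te_G = (4 + 4·9 + 20)/6 = 60/6 = 10; σ²_G = ((20−4)/6)² = 7.111
te_H = (5 + 4·9 + 13)/6 = 54/6 = 9; σ²_H = ((13−5)/6)² = 1.778
te_I = (10 + 4·13 + 22)/6 = 84/6 = 14; σ²_I = ((22−10)/6)² = 4.000
te_J = (1 + 4·6 + 23)/6 = 48/6 = 8; σ²_J = ((23−1)/6)² = 13.444

Forward pass:
ES_A = 0; EF_A = 4
ES_B = 4; EF_B = 4+10 = 14
ES_C = 4; EF_C = 4+10 = 14
ES_D = 14; EF_D = 14+15 = 29
ES_E = max(EF_A=4, EF_C=14) = 14; EF_E = 14+14 = 28
ES_F = max(EF_A=4, EF_B=14) = 14; EF_F = 14+9 = 23
ES_G = max(EF_A=4, EF_C=14) = 14; EF_G = 14+10 = 24
ES_H = max(EF_A=4, EF_C=14) = 14; EF_H = 14+9 = 23
ES_I = 4; EF_I = 4+14 = 18
ES_J = max(EF_D=29, EF_E=28, EF_F=23, EF_G=24, EF_H=23, EF_I=18) = 29; EF_J = 29+8 = 37
Expected project duration μ = 37 weeks. Critical path: A → B → D → J.

Variance along critical path = 2.778 + 2.778 + 4.000 + 13.444 = 23.000; σ = √23.000 = 4.796 weeks.
Z = (27 − 37) / 4.796 = -2.085
P(T ≤ 27) = Φ(-2.085) ≈ 0.019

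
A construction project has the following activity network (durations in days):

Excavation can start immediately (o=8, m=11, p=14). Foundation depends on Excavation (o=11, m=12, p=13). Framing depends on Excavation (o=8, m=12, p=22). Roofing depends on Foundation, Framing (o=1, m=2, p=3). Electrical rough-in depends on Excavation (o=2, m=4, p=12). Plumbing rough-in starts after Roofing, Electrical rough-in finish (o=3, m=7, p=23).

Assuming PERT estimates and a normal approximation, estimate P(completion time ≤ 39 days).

0.829

te_Excavation = (8 + 4·11 + 14)/6 = 66/6 = 11; σ²_Excavation = ((14−8)/6)² = 1.000
te_Foundation = (11 + 4·12 + 13)/6 = 72/6 = 12; σ²_Foundation = ((13−11)/6)² = 0.111
te_Framing = (8 + 4·12 + 22)/6 = 78/6 = 13; σ²_Framing = ((22−8)/6)² = 5.444
te_Roofing = (1 + 4·2 + 3)/6 = 12/6 = 2; σ²_Roofing = ((3−1)/6)² = 0.111
te_Electrical rough-in = (2 + 4·4 + 12)/6 = 30/6 = 5; σ²_Electrical rough-in = ((12−2)/6)² = 2.778
te_Plumbing rough-in = (3 + 4·7 + 23)/6 = 54/6 = 9; σ²_Plumbing rough-in = ((23−3)/6)² = 11.111

Forward pass:
ES_Excavation = 0; EF_Excavation = 11
ES_Foundation = 11; EF_Foundation = 11+12 = 23
ES_Framing = 11; EF_Framing = 11+13 = 24
ES_Roofing = max(EF_Foundation=23, EF_Framing=24) = 24; EF_Roofing = 24+2 = 26
ES_Electrical rough-in = 11; EF_Electrical rough-in = 11+5 = 16
ES_Plumbing rough-in = max(EF_Roofing=26, EF_Electrical rough-in=16) = 26; EF_Plumbing rough-in = 26+9 = 35
Expected project duration μ = 35 days. Critical path: Excavation → Framing → Roofing → Plumbing rough-in.

Variance along critical path = 1.000 + 5.444 + 0.111 + 11.111 = 17.667; σ = √17.667 = 4.203 days.
Z = (39 − 35) / 4.203 = 0.952
P(T ≤ 39) = Φ(0.952) ≈ 0.829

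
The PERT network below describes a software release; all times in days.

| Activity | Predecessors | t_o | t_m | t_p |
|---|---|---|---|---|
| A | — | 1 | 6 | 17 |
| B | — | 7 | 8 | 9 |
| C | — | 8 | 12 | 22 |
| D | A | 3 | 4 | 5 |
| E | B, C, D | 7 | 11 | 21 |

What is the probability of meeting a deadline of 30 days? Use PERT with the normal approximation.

te_A = (1 + 4·6 + 17)/6 = 42/6 = 7; σ²_A = ((17−1)/6)² = 7.111
te_B = (7 + 4·8 + 9)/6 = 48/6 = 8; σ²_B = ((9−7)/6)² = 0.111
te_C = (8 + 4·12 + 22)/6 = 78/6 = 13; σ²_C = ((22−8)/6)² = 5.444
te_D = (3 + 4·4 + 5)/6 = 24/6 = 4; σ²_D = ((5−3)/6)² = 0.111
te_E = (7 + 4·11 + 21)/6 = 72/6 = 12; σ²_E = ((21−7)/6)² = 5.444

Forward pass:
ES_A = 0; EF_A = 7
ES_B = 0; EF_B = 8
ES_C = 0; EF_C = 13
ES_D = 7; EF_D = 7+4 = 11
ES_E = max(EF_B=8, EF_C=13, EF_D=11) = 13; EF_E = 13+12 = 25
Expected project duration μ = 25 days. Critical path: C → E.

Variance along critical path = 5.444 + 5.444 = 10.889; σ = √10.889 = 3.300 days.
Z = (30 − 25) / 3.300 = 1.515
P(T ≤ 30) = Φ(1.515) ≈ 0.935

0.935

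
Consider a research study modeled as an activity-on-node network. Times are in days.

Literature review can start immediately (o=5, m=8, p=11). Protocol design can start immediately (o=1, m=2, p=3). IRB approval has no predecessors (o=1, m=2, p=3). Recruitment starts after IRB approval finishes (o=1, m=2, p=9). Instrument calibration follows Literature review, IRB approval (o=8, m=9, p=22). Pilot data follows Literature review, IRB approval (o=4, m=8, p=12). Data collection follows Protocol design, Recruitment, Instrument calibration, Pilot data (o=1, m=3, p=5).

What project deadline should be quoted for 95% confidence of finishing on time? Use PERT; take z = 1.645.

te_Literature review = (5 + 4·8 + 11)/6 = 48/6 = 8; σ²_Literature review = ((11−5)/6)² = 1.000
te_Protocol design = (1 + 4·2 + 3)/6 = 12/6 = 2; σ²_Protocol design = ((3−1)/6)² = 0.111
te_IRB approval = (1 + 4·2 + 3)/6 = 12/6 = 2; σ²_IRB approval = ((3−1)/6)² = 0.111
te_Recruitment = (1 + 4·2 + 9)/6 = 18/6 = 3; σ²_Recruitment = ((9−1)/6)² = 1.778
te_Instrument calibration = (8 + 4·9 + 22)/6 = 66/6 = 11; σ²_Instrument calibration = ((22−8)/6)² = 5.444
te_Pilot data = (4 + 4·8 + 12)/6 = 48/6 = 8; σ²_Pilot data = ((12−4)/6)² = 1.778
te_Data collection = (1 + 4·3 + 5)/6 = 18/6 = 3; σ²_Data collection = ((5−1)/6)² = 0.444

Forward pass:
ES_Literature review = 0; EF_Literature review = 8
ES_Protocol design = 0; EF_Protocol design = 2
ES_IRB approval = 0; EF_IRB approval = 2
ES_Recruitment = 2; EF_Recruitment = 2+3 = 5
ES_Instrument calibration = max(EF_Literature review=8, EF_IRB approval=2) = 8; EF_Instrument calibration = 8+11 = 19
ES_Pilot data = max(EF_Literature review=8, EF_IRB approval=2) = 8; EF_Pilot data = 8+8 = 16
ES_Data collection = max(EF_Protocol design=2, EF_Recruitment=5, EF_Instrument calibration=19, EF_Pilot data=16) = 19; EF_Data collection = 19+3 = 22
Expected project duration μ = 22 days. Critical path: Literature review → Instrument calibration → Data collection.

Variance along critical path = 1.000 + 5.444 + 0.444 = 6.889; σ = 2.625 days.
D = μ + z·σ = 22 + 1.645·2.625 = 26.3 days

26.3 days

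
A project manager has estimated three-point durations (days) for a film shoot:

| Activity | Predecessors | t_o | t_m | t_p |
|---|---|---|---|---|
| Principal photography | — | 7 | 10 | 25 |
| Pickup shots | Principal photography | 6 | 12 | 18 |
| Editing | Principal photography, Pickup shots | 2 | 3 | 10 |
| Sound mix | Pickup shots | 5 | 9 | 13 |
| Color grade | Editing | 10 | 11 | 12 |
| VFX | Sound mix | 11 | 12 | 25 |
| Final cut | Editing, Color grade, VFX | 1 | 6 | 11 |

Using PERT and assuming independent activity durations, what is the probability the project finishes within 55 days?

te_Principal photography = (7 + 4·10 + 25)/6 = 72/6 = 12; σ²_Principal photography = ((25−7)/6)² = 9.000
te_Pickup shots = (6 + 4·12 + 18)/6 = 72/6 = 12; σ²_Pickup shots = ((18−6)/6)² = 4.000
te_Editing = (2 + 4·3 + 10)/6 = 24/6 = 4; σ²_Editing = ((10−2)/6)² = 1.778
te_Sound mix = (5 + 4·9 + 13)/6 = 54/6 = 9; σ²_Sound mix = ((13−5)/6)² = 1.778
te_Color grade = (10 + 4·11 + 12)/6 = 66/6 = 11; σ²_Color grade = ((12−10)/6)² = 0.111
te_VFX = (11 + 4·12 + 25)/6 = 84/6 = 14; σ²_VFX = ((25−11)/6)² = 5.444
te_Final cut = (1 + 4·6 + 11)/6 = 36/6 = 6; σ²_Final cut = ((11−1)/6)² = 2.778

Forward pass:
ES_Principal photography = 0; EF_Principal photography = 12
ES_Pickup shots = 12; EF_Pickup shots = 12+12 = 24
ES_Editing = max(EF_Principal photography=12, EF_Pickup shots=24) = 24; EF_Editing = 24+4 = 28
ES_Sound mix = 24; EF_Sound mix = 24+9 = 33
ES_Color grade = 28; EF_Color grade = 28+11 = 39
ES_VFX = 33; EF_VFX = 33+14 = 47
ES_Final cut = max(EF_Editing=28, EF_Color grade=39, EF_VFX=47) = 47; EF_Final cut = 47+6 = 53
Expected project duration μ = 53 days. Critical path: Principal photography → Pickup shots → Sound mix → VFX → Final cut.

Variance along critical path = 9.000 + 4.000 + 1.778 + 5.444 + 2.778 = 23.000; σ = √23.000 = 4.796 days.
Z = (55 − 53) / 4.796 = 0.417
P(T ≤ 55) = Φ(0.417) ≈ 0.662

0.662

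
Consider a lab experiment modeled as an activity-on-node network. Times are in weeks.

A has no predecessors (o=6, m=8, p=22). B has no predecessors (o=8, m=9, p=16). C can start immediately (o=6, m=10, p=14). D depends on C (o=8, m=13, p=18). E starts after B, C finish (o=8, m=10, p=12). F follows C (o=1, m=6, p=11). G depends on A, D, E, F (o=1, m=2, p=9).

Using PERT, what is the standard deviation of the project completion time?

2.52 weeks

te_A = (6 + 4·8 + 22)/6 = 60/6 = 10; σ²_A = ((22−6)/6)² = 7.111
te_B = (8 + 4·9 + 16)/6 = 60/6 = 10; σ²_B = ((16−8)/6)² = 1.778
te_C = (6 + 4·10 + 14)/6 = 60/6 = 10; σ²_C = ((14−6)/6)² = 1.778
te_D = (8 + 4·13 + 18)/6 = 78/6 = 13; σ²_D = ((18−8)/6)² = 2.778
te_E = (8 + 4·10 + 12)/6 = 60/6 = 10; σ²_E = ((12−8)/6)² = 0.444
te_F = (1 + 4·6 + 11)/6 = 36/6 = 6; σ²_F = ((11−1)/6)² = 2.778
te_G = (1 + 4·2 + 9)/6 = 18/6 = 3; σ²_G = ((9−1)/6)² = 1.778

Forward pass:
ES_A = 0; EF_A = 10
ES_B = 0; EF_B = 10
ES_C = 0; EF_C = 10
ES_D = 10; EF_D = 10+13 = 23
ES_E = max(EF_B=10, EF_C=10) = 10; EF_E = 10+10 = 20
ES_F = 10; EF_F = 10+6 = 16
ES_G = max(EF_A=10, EF_D=23, EF_E=20, EF_F=16) = 23; EF_G = 23+3 = 26
Expected project duration μ = 26 weeks. Critical path: C → D → G.

Variance along critical path = 1.778 + 2.778 + 1.778 = 6.333
σ = √6.333 = 2.517 weeks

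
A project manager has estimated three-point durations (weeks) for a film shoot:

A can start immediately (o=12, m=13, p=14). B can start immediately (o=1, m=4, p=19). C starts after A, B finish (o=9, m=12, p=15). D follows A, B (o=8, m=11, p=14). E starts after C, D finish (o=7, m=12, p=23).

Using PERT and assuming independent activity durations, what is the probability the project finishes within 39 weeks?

0.636

te_A = (12 + 4·13 + 14)/6 = 78/6 = 13; σ²_A = ((14−12)/6)² = 0.111
te_B = (1 + 4·4 + 19)/6 = 36/6 = 6; σ²_B = ((19−1)/6)² = 9.000
te_C = (9 + 4·12 + 15)/6 = 72/6 = 12; σ²_C = ((15−9)/6)² = 1.000
te_D = (8 + 4·11 + 14)/6 = 66/6 = 11; σ²_D = ((14−8)/6)² = 1.000
te_E = (7 + 4·12 + 23)/6 = 78/6 = 13; σ²_E = ((23−7)/6)² = 7.111

Forward pass:
ES_A = 0; EF_A = 13
ES_B = 0; EF_B = 6
ES_C = max(EF_A=13, EF_B=6) = 13; EF_C = 13+12 = 25
ES_D = max(EF_A=13, EF_B=6) = 13; EF_D = 13+11 = 24
ES_E = max(EF_C=25, EF_D=24) = 25; EF_E = 25+13 = 38
Expected project duration μ = 38 weeks. Critical path: A → C → E.

Variance along critical path = 0.111 + 1.000 + 7.111 = 8.222; σ = √8.222 = 2.867 weeks.
Z = (39 − 38) / 2.867 = 0.349
P(T ≤ 39) = Φ(0.349) ≈ 0.636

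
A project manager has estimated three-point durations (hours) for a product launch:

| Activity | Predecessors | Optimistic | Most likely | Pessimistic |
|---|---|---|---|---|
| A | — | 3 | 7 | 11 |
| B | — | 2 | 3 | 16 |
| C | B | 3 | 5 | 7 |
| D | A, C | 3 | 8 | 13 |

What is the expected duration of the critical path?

18 hours

te_A = (3 + 4·7 + 11)/6 = 42/6 = 7
te_B = (2 + 4·3 + 16)/6 = 30/6 = 5
te_C = (3 + 4·5 + 7)/6 = 30/6 = 5
te_D = (3 + 4·8 + 13)/6 = 48/6 = 8

Forward pass:
ES_A = 0; EF_A = 7
ES_B = 0; EF_B = 5
ES_C = 5; EF_C = 5+5 = 10
ES_D = max(EF_A=7, EF_C=10) = 10; EF_D = 10+8 = 18
Expected project duration μ = 18 hours. Critical path: B → C → D.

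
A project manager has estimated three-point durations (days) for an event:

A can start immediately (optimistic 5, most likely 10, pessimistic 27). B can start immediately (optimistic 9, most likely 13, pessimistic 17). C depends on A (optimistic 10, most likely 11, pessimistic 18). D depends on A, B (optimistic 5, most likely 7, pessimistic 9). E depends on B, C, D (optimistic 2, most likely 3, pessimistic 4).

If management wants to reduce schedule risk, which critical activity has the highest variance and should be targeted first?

te_A = (5 + 4·10 + 27)/6 = 72/6 = 12; σ²_A = ((27−5)/6)² = 13.444
te_B = (9 + 4·13 + 17)/6 = 78/6 = 13; σ²_B = ((17−9)/6)² = 1.778
te_C = (10 + 4·11 + 18)/6 = 72/6 = 12; σ²_C = ((18−10)/6)² = 1.778
te_D = (5 + 4·7 + 9)/6 = 42/6 = 7; σ²_D = ((9−5)/6)² = 0.444
te_E = (2 + 4·3 + 4)/6 = 18/6 = 3; σ²_E = ((4−2)/6)² = 0.111

Forward pass:
ES_A = 0; EF_A = 12
ES_B = 0; EF_B = 13
ES_C = 12; EF_C = 12+12 = 24
ES_D = max(EF_A=12, EF_B=13) = 13; EF_D = 13+7 = 20
ES_E = max(EF_B=13, EF_C=24, EF_D=20) = 24; EF_E = 24+3 = 27
Expected project duration μ = 27 days. Critical path: A → C → E.

Variances on critical path: σ²_A=13.444, σ²_C=1.778, σ²_E=0.111.
Largest is σ²_A = 13.444.

A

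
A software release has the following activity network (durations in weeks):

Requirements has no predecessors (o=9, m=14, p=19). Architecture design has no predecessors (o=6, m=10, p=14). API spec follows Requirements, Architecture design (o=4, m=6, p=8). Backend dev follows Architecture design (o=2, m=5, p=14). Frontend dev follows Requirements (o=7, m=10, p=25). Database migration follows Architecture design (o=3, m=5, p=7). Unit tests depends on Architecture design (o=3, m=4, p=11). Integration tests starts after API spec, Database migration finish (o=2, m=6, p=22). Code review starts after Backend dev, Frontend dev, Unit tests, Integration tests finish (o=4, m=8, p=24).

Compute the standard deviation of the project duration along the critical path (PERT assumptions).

5.04 weeks

te_Requirements = (9 + 4·14 + 19)/6 = 84/6 = 14; σ²_Requirements = ((19−9)/6)² = 2.778
te_Architecture design = (6 + 4·10 + 14)/6 = 60/6 = 10; σ²_Architecture design = ((14−6)/6)² = 1.778
te_API spec = (4 + 4·6 + 8)/6 = 36/6 = 6; σ²_API spec = ((8−4)/6)² = 0.444
te_Backend dev = (2 + 4·5 + 14)/6 = 36/6 = 6; σ²_Backend dev = ((14−2)/6)² = 4.000
te_Frontend dev = (7 + 4·10 + 25)/6 = 72/6 = 12; σ²_Frontend dev = ((25−7)/6)² = 9.000
te_Database migration = (3 + 4·5 + 7)/6 = 30/6 = 5; σ²_Database migration = ((7−3)/6)² = 0.444
te_Unit tests = (3 + 4·4 + 11)/6 = 30/6 = 5; σ²_Unit tests = ((11−3)/6)² = 1.778
te_Integration tests = (2 + 4·6 + 22)/6 = 48/6 = 8; σ²_Integration tests = ((22−2)/6)² = 11.111
te_Code review = (4 + 4·8 + 24)/6 = 60/6 = 10; σ²_Code review = ((24−4)/6)² = 11.111

Forward pass:
ES_Requirements = 0; EF_Requirements = 14
ES_Architecture design = 0; EF_Architecture design = 10
ES_API spec = max(EF_Requirements=14, EF_Architecture design=10) = 14; EF_API spec = 14+6 = 20
ES_Backend dev = 10; EF_Backend dev = 10+6 = 16
ES_Frontend dev = 14; EF_Frontend dev = 14+12 = 26
ES_Database migration = 10; EF_Database migration = 10+5 = 15
ES_Unit tests = 10; EF_Unit tests = 10+5 = 15
ES_Integration tests = max(EF_API spec=20, EF_Database migration=15) = 20; EF_Integration tests = 20+8 = 28
ES_Code review = max(EF_Backend dev=16, EF_Frontend dev=26, EF_Unit tests=15, EF_Integration tests=28) = 28; EF_Code review = 28+10 = 38
Expected project duration μ = 38 weeks. Critical path: Requirements → API spec → Integration tests → Code review.

Variance along critical path = 2.778 + 0.444 + 11.111 + 11.111 = 25.444
σ = √25.444 = 5.044 weeks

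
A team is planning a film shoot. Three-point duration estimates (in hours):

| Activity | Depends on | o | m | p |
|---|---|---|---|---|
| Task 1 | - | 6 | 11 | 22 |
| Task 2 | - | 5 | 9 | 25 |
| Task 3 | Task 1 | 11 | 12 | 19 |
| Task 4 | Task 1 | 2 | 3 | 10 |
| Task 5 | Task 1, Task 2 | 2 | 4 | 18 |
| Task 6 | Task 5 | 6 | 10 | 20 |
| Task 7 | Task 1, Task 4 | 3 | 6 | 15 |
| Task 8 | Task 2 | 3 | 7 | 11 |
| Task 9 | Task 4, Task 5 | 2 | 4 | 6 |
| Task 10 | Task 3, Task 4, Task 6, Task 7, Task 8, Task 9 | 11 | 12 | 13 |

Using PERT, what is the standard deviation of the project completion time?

4.45 hours

te_Task 1 = (6 + 4·11 + 22)/6 = 72/6 = 12; σ²_Task 1 = ((22−6)/6)² = 7.111
te_Task 2 = (5 + 4·9 + 25)/6 = 66/6 = 11; σ²_Task 2 = ((25−5)/6)² = 11.111
te_Task 3 = (11 + 4·12 + 19)/6 = 78/6 = 13; σ²_Task 3 = ((19−11)/6)² = 1.778
te_Task 4 = (2 + 4·3 + 10)/6 = 24/6 = 4; σ²_Task 4 = ((10−2)/6)² = 1.778
te_Task 5 = (2 + 4·4 + 18)/6 = 36/6 = 6; σ²_Task 5 = ((18−2)/6)² = 7.111
te_Task 6 = (6 + 4·10 + 20)/6 = 66/6 = 11; σ²_Task 6 = ((20−6)/6)² = 5.444
te_Task 7 = (3 + 4·6 + 15)/6 = 42/6 = 7; σ²_Task 7 = ((15−3)/6)² = 4.000
te_Task 8 = (3 + 4·7 + 11)/6 = 42/6 = 7; σ²_Task 8 = ((11−3)/6)² = 1.778
te_Task 9 = (2 + 4·4 + 6)/6 = 24/6 = 4; σ²_Task 9 = ((6−2)/6)² = 0.444
te_Task 10 = (11 + 4·12 + 13)/6 = 72/6 = 12; σ²_Task 10 = ((13−11)/6)² = 0.111

Forward pass:
ES_Task 1 = 0; EF_Task 1 = 12
ES_Task 2 = 0; EF_Task 2 = 11
ES_Task 3 = 12; EF_Task 3 = 12+13 = 25
ES_Task 4 = 12; EF_Task 4 = 12+4 = 16
ES_Task 5 = max(EF_Task 1=12, EF_Task 2=11) = 12; EF_Task 5 = 12+6 = 18
ES_Task 6 = 18; EF_Task 6 = 18+11 = 29
ES_Task 7 = max(EF_Task 1=12, EF_Task 4=16) = 16; EF_Task 7 = 16+7 = 23
ES_Task 8 = 11; EF_Task 8 = 11+7 = 18
ES_Task 9 = max(EF_Task 4=16, EF_Task 5=18) = 18; EF_Task 9 = 18+4 = 22
ES_Task 10 = max(EF_Task 3=25, EF_Task 4=16, EF_Task 6=29, EF_Task 7=23, EF_Task 8=18, EF_Task 9=22) = 29; EF_Task 10 = 29+12 = 41
Expected project duration μ = 41 hours. Critical path: Task 1 → Task 5 → Task 6 → Task 10.

Variance along critical path = 7.111 + 7.111 + 5.444 + 0.111 = 19.778
σ = √19.778 = 4.447 hours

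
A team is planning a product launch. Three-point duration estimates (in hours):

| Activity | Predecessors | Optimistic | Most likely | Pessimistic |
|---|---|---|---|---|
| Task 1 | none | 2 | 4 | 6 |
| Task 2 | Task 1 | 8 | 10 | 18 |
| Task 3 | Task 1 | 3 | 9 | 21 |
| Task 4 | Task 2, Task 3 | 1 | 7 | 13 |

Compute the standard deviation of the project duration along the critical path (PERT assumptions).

te_Task 1 = (2 + 4·4 + 6)/6 = 24/6 = 4; σ²_Task 1 = ((6−2)/6)² = 0.444
te_Task 2 = (8 + 4·10 + 18)/6 = 66/6 = 11; σ²_Task 2 = ((18−8)/6)² = 2.778
te_Task 3 = (3 + 4·9 + 21)/6 = 60/6 = 10; σ²_Task 3 = ((21−3)/6)² = 9.000
te_Task 4 = (1 + 4·7 + 13)/6 = 42/6 = 7; σ²_Task 4 = ((13−1)/6)² = 4.000

Forward pass:
ES_Task 1 = 0; EF_Task 1 = 4
ES_Task 2 = 4; EF_Task 2 = 4+11 = 15
ES_Task 3 = 4; EF_Task 3 = 4+10 = 14
ES_Task 4 = max(EF_Task 2=15, EF_Task 3=14) = 15; EF_Task 4 = 15+7 = 22
Expected project duration μ = 22 hours. Critical path: Task 1 → Task 2 → Task 4.

Variance along critical path = 0.444 + 2.778 + 4.000 = 7.222
σ = √7.222 = 2.687 hours

2.69 hours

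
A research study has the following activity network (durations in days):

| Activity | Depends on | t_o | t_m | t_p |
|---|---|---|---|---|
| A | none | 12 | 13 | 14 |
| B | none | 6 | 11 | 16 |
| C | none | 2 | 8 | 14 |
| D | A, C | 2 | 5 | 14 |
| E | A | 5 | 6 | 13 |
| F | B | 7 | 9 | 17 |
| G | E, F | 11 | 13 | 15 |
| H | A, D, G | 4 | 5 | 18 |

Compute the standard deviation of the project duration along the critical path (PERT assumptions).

3.38 days

te_A = (12 + 4·13 + 14)/6 = 78/6 = 13; σ²_A = ((14−12)/6)² = 0.111
te_B = (6 + 4·11 + 16)/6 = 66/6 = 11; σ²_B = ((16−6)/6)² = 2.778
te_C = (2 + 4·8 + 14)/6 = 48/6 = 8; σ²_C = ((14−2)/6)² = 4.000
te_D = (2 + 4·5 + 14)/6 = 36/6 = 6; σ²_D = ((14−2)/6)² = 4.000
te_E = (5 + 4·6 + 13)/6 = 42/6 = 7; σ²_E = ((13−5)/6)² = 1.778
te_F = (7 + 4·9 + 17)/6 = 60/6 = 10; σ²_F = ((17−7)/6)² = 2.778
te_G = (11 + 4·13 + 15)/6 = 78/6 = 13; σ²_G = ((15−11)/6)² = 0.444
te_H = (4 + 4·5 + 18)/6 = 42/6 = 7; σ²_H = ((18−4)/6)² = 5.444

Forward pass:
ES_A = 0; EF_A = 13
ES_B = 0; EF_B = 11
ES_C = 0; EF_C = 8
ES_D = max(EF_A=13, EF_C=8) = 13; EF_D = 13+6 = 19
ES_E = 13; EF_E = 13+7 = 20
ES_F = 11; EF_F = 11+10 = 21
ES_G = max(EF_E=20, EF_F=21) = 21; EF_G = 21+13 = 34
ES_H = max(EF_A=13, EF_D=19, EF_G=34) = 34; EF_H = 34+7 = 41
Expected project duration μ = 41 days. Critical path: B → F → G → H.

Variance along critical path = 2.778 + 2.778 + 0.444 + 5.444 = 11.444
σ = √11.444 = 3.383 days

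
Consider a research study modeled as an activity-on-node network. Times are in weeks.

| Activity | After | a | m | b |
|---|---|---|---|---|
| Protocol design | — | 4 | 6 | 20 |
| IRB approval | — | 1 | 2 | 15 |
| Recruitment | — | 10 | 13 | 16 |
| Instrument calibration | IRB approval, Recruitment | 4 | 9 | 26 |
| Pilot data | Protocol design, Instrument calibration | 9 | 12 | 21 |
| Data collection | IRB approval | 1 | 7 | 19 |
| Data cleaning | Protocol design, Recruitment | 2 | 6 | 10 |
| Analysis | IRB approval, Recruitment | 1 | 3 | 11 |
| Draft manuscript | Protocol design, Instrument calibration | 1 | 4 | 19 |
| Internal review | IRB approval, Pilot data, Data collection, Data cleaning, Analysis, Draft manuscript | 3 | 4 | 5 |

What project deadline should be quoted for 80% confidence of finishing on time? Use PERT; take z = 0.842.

44.6 weeks

te_Protocol design = (4 + 4·6 + 20)/6 = 48/6 = 8; σ²_Protocol design = ((20−4)/6)² = 7.111
te_IRB approval = (1 + 4·2 + 15)/6 = 24/6 = 4; σ²_IRB approval = ((15−1)/6)² = 5.444
te_Recruitment = (10 + 4·13 + 16)/6 = 78/6 = 13; σ²_Recruitment = ((16−10)/6)² = 1.000
te_Instrument calibration = (4 + 4·9 + 26)/6 = 66/6 = 11; σ²_Instrument calibration = ((26−4)/6)² = 13.444
te_Pilot data = (9 + 4·12 + 21)/6 = 78/6 = 13; σ²_Pilot data = ((21−9)/6)² = 4.000
te_Data collection = (1 + 4·7 + 19)/6 = 48/6 = 8; σ²_Data collection = ((19−1)/6)² = 9.000
te_Data cleaning = (2 + 4·6 + 10)/6 = 36/6 = 6; σ²_Data cleaning = ((10−2)/6)² = 1.778
te_Analysis = (1 + 4·3 + 11)/6 = 24/6 = 4; σ²_Analysis = ((11−1)/6)² = 2.778
te_Draft manuscript = (1 + 4·4 + 19)/6 = 36/6 = 6; σ²_Draft manuscript = ((19−1)/6)² = 9.000
te_Internal review = (3 + 4·4 + 5)/6 = 24/6 = 4; σ²_Internal review = ((5−3)/6)² = 0.111

Forward pass:
ES_Protocol design = 0; EF_Protocol design = 8
ES_IRB approval = 0; EF_IRB approval = 4
ES_Recruitment = 0; EF_Recruitment = 13
ES_Instrument calibration = max(EF_IRB approval=4, EF_Recruitment=13) = 13; EF_Instrument calibration = 13+11 = 24
ES_Pilot data = max(EF_Protocol design=8, EF_Instrument calibration=24) = 24; EF_Pilot data = 24+13 = 37
ES_Data collection = 4; EF_Data collection = 4+8 = 12
ES_Data cleaning = max(EF_Protocol design=8, EF_Recruitment=13) = 13; EF_Data cleaning = 13+6 = 19
ES_Analysis = max(EF_IRB approval=4, EF_Recruitment=13) = 13; EF_Analysis = 13+4 = 17
ES_Draft manuscript = max(EF_Protocol design=8, EF_Instrument calibration=24) = 24; EF_Draft manuscript = 24+6 = 30
ES_Internal review = max(EF_IRB approval=4, EF_Pilot data=37, EF_Data collection=12, EF_Data cleaning=19, EF_Analysis=17, EF_Draft manuscript=30) = 37; EF_Internal review = 37+4 = 41
Expected project duration μ = 41 weeks. Critical path: Recruitment → Instrument calibration → Pilot data → Internal review.

Variance along critical path = 1.000 + 13.444 + 4.000 + 0.111 = 18.556; σ = 4.308 weeks.
D = μ + z·σ = 41 + 0.842·4.308 = 44.6 weeks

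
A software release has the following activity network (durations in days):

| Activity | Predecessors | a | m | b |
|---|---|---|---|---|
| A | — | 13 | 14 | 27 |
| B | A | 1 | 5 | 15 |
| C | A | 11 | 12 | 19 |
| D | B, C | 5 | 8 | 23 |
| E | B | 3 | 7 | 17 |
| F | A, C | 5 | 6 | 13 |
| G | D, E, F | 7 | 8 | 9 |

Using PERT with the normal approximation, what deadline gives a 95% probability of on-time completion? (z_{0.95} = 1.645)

53.6 days

te_A = (13 + 4·14 + 27)/6 = 96/6 = 16; σ²_A = ((27−13)/6)² = 5.444
te_B = (1 + 4·5 + 15)/6 = 36/6 = 6; σ²_B = ((15−1)/6)² = 5.444
te_C = (11 + 4·12 + 19)/6 = 78/6 = 13; σ²_C = ((19−11)/6)² = 1.778
te_D = (5 + 4·8 + 23)/6 = 60/6 = 10; σ²_D = ((23−5)/6)² = 9.000
te_E = (3 + 4·7 + 17)/6 = 48/6 = 8; σ²_E = ((17−3)/6)² = 5.444
te_F = (5 + 4·6 + 13)/6 = 42/6 = 7; σ²_F = ((13−5)/6)² = 1.778
te_G = (7 + 4·8 + 9)/6 = 48/6 = 8; σ²_G = ((9−7)/6)² = 0.111

Forward pass:
ES_A = 0; EF_A = 16
ES_B = 16; EF_B = 16+6 = 22
ES_C = 16; EF_C = 16+13 = 29
ES_D = max(EF_B=22, EF_C=29) = 29; EF_D = 29+10 = 39
ES_E = 22; EF_E = 22+8 = 30
ES_F = max(EF_A=16, EF_C=29) = 29; EF_F = 29+7 = 36
ES_G = max(EF_D=39, EF_E=30, EF_F=36) = 39; EF_G = 39+8 = 47
Expected project duration μ = 47 days. Critical path: A → C → D → G.

Variance along critical path = 5.444 + 1.778 + 9.000 + 0.111 = 16.333; σ = 4.041 days.
D = μ + z·σ = 47 + 1.645·4.041 = 53.6 days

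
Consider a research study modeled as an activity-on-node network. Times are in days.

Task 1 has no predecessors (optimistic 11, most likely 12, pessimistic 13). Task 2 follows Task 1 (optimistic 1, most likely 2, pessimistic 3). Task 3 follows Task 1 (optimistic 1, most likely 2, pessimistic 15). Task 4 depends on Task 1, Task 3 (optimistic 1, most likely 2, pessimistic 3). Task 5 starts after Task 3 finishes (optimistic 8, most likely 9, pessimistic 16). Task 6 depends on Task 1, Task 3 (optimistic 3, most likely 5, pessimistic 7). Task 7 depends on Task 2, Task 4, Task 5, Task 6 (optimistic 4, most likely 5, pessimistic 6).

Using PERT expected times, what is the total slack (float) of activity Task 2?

12 days

te_Task 1 = (11 + 4·12 + 13)/6 = 72/6 = 12
te_Task 2 = (1 + 4·2 + 3)/6 = 12/6 = 2
te_Task 3 = (1 + 4·2 + 15)/6 = 24/6 = 4
te_Task 4 = (1 + 4·2 + 3)/6 = 12/6 = 2
te_Task 5 = (8 + 4·9 + 16)/6 = 60/6 = 10
te_Task 6 = (3 + 4·5 + 7)/6 = 30/6 = 5
te_Task 7 = (4 + 4·5 + 6)/6 = 30/6 = 5

Forward pass:
ES_Task 1 = 0; EF_Task 1 = 12
ES_Task 2 = 12; EF_Task 2 = 12+2 = 14
ES_Task 3 = 12; EF_Task 3 = 12+4 = 16
ES_Task 4 = max(EF_Task 1=12, EF_Task 3=16) = 16; EF_Task 4 = 16+2 = 18
ES_Task 5 = 16; EF_Task 5 = 16+10 = 26
ES_Task 6 = max(EF_Task 1=12, EF_Task 3=16) = 16; EF_Task 6 = 16+5 = 21
ES_Task 7 = max(EF_Task 2=14, EF_Task 4=18, EF_Task 5=26, EF_Task 6=21) = 26; EF_Task 7 = 26+5 = 31
Expected project duration μ = 31 days. Critical path: Task 1 → Task 3 → Task 5 → Task 7.

Backward pass:
LF_Task 7 = 31; LS_Task 7 = 31−5 = 26
LF_Task 6 = LS_Task 7 = 26; LS_Task 6 = 26−5 = 21
LF_Task 5 = LS_Task 7 = 26; LS_Task 5 = 26−10 = 16
LF_Task 4 = LS_Task 7 = 26; LS_Task 4 = 26−2 = 24
LF_Task 3 = min(LS_Task 4=24, LS_Task 5=16, LS_Task 6=21) = 16; LS_Task 3 = 16−4 = 12
LF_Task 2 = LS_Task 7 = 26; LS_Task 2 = 26−2 = 24
LF_Task 1 = min(LS_Task 2=24, LS_Task 3=12, LS_Task 4=24, LS_Task 6=21) = 12; LS_Task 1 = 12−12 = 0
Slack_Task 2 = LS_Task 2 − ES_Task 2 = 24 − 12 = 12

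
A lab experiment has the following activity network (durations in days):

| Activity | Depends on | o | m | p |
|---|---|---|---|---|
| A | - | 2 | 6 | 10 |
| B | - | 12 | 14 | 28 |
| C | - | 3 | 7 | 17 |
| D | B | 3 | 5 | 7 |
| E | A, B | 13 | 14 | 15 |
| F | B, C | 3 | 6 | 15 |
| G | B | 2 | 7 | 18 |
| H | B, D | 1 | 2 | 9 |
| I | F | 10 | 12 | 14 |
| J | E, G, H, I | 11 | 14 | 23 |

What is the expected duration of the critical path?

te_A = (2 + 4·6 + 10)/6 = 36/6 = 6
te_B = (12 + 4·14 + 28)/6 = 96/6 = 16
te_C = (3 + 4·7 + 17)/6 = 48/6 = 8
te_D = (3 + 4·5 + 7)/6 = 30/6 = 5
te_E = (13 + 4·14 + 15)/6 = 84/6 = 14
te_F = (3 + 4·6 + 15)/6 = 42/6 = 7
te_G = (2 + 4·7 + 18)/6 = 48/6 = 8
te_H = (1 + 4·2 + 9)/6 = 18/6 = 3
te_I = (10 + 4·12 + 14)/6 = 72/6 = 12
te_J = (11 + 4·14 + 23)/6 = 90/6 = 15

Forward pass:
ES_A = 0; EF_A = 6
ES_B = 0; EF_B = 16
ES_C = 0; EF_C = 8
ES_D = 16; EF_D = 16+5 = 21
ES_E = max(EF_A=6, EF_B=16) = 16; EF_E = 16+14 = 30
ES_F = max(EF_B=16, EF_C=8) = 16; EF_F = 16+7 = 23
ES_G = 16; EF_G = 16+8 = 24
ES_H = max(EF_B=16, EF_D=21) = 21; EF_H = 21+3 = 24
ES_I = 23; EF_I = 23+12 = 35
ES_J = max(EF_E=30, EF_G=24, EF_H=24, EF_I=35) = 35; EF_J = 35+15 = 50
Expected project duration μ = 50 days. Critical path: B → F → I → J.

50 days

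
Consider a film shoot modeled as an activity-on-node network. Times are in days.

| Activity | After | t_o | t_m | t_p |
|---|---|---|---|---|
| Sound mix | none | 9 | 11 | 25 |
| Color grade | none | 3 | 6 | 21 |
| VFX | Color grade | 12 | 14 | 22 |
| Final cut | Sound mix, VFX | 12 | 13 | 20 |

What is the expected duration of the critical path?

te_Sound mix = (9 + 4·11 + 25)/6 = 78/6 = 13
te_Color grade = (3 + 4·6 + 21)/6 = 48/6 = 8
te_VFX = (12 + 4·14 + 22)/6 = 90/6 = 15
te_Final cut = (12 + 4·13 + 20)/6 = 84/6 = 14

Forward pass:
ES_Sound mix = 0; EF_Sound mix = 13
ES_Color grade = 0; EF_Color grade = 8
ES_VFX = 8; EF_VFX = 8+15 = 23
ES_Final cut = max(EF_Sound mix=13, EF_VFX=23) = 23; EF_Final cut = 23+14 = 37
Expected project duration μ = 37 days. Critical path: Color grade → VFX → Final cut.

37 days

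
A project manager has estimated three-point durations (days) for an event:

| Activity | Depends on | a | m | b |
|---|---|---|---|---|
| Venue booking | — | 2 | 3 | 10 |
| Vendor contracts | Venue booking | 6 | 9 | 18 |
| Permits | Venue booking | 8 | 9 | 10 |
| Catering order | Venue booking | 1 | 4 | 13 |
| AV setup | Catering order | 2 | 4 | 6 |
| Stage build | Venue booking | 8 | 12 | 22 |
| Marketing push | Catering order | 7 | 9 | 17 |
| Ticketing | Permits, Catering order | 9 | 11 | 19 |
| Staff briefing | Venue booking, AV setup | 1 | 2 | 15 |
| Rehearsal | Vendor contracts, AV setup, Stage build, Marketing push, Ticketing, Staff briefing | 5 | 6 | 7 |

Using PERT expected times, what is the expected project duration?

te_Venue booking = (2 + 4·3 + 10)/6 = 24/6 = 4
te_Vendor contracts = (6 + 4·9 + 18)/6 = 60/6 = 10
te_Permits = (8 + 4·9 + 10)/6 = 54/6 = 9
te_Catering order = (1 + 4·4 + 13)/6 = 30/6 = 5
te_AV setup = (2 + 4·4 + 6)/6 = 24/6 = 4
te_Stage build = (8 + 4·12 + 22)/6 = 78/6 = 13
te_Marketing push = (7 + 4·9 + 17)/6 = 60/6 = 10
te_Ticketing = (9 + 4·11 + 19)/6 = 72/6 = 12
te_Staff briefing = (1 + 4·2 + 15)/6 = 24/6 = 4
te_Rehearsal = (5 + 4·6 + 7)/6 = 36/6 = 6

Forward pass:
ES_Venue booking = 0; EF_Venue booking = 4
ES_Vendor contracts = 4; EF_Vendor contracts = 4+10 = 14
ES_Permits = 4; EF_Permits = 4+9 = 13
ES_Catering order = 4; EF_Catering order = 4+5 = 9
ES_AV setup = 9; EF_AV setup = 9+4 = 13
ES_Stage build = 4; EF_Stage build = 4+13 = 17
ES_Marketing push = 9; EF_Marketing push = 9+10 = 19
ES_Ticketing = max(EF_Permits=13, EF_Catering order=9) = 13; EF_Ticketing = 13+12 = 25
ES_Staff briefing = max(EF_Venue booking=4, EF_AV setup=13) = 13; EF_Staff briefing = 13+4 = 17
ES_Rehearsal = max(EF_Vendor contracts=14, EF_AV setup=13, EF_Stage build=17, EF_Marketing push=19, EF_Ticketing=25, EF_Staff briefing=17) = 25; EF_Rehearsal = 25+6 = 31
Expected project duration μ = 31 days. Critical path: Venue booking → Permits → Ticketing → Rehearsal.

31 days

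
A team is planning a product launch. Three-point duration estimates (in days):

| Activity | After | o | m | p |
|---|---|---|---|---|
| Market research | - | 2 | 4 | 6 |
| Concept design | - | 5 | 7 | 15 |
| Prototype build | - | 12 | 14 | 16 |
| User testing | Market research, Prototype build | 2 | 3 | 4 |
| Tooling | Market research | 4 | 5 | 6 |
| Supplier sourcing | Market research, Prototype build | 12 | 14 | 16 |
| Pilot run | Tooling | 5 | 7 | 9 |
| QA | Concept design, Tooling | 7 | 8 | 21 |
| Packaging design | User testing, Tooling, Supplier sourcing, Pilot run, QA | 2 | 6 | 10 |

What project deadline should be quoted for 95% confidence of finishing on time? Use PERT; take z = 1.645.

te_Market research = (2 + 4·4 + 6)/6 = 24/6 = 4; σ²_Market research = ((6−2)/6)² = 0.444
te_Concept design = (5 + 4·7 + 15)/6 = 48/6 = 8; σ²_Concept design = ((15−5)/6)² = 2.778
te_Prototype build = (12 + 4·14 + 16)/6 = 84/6 = 14; σ²_Prototype build = ((16−12)/6)² = 0.444
te_User testing = (2 + 4·3 + 4)/6 = 18/6 = 3; σ²_User testing = ((4−2)/6)² = 0.111
te_Tooling = (4 + 4·5 + 6)/6 = 30/6 = 5; σ²_Tooling = ((6−4)/6)² = 0.111
te_Supplier sourcing = (12 + 4·14 + 16)/6 = 84/6 = 14; σ²_Supplier sourcing = ((16−12)/6)² = 0.444
te_Pilot run = (5 + 4·7 + 9)/6 = 42/6 = 7; σ²_Pilot run = ((9−5)/6)² = 0.444
te_QA = (7 + 4·8 + 21)/6 = 60/6 = 10; σ²_QA = ((21−7)/6)² = 5.444
te_Packaging design = (2 + 4·6 + 10)/6 = 36/6 = 6; σ²_Packaging design = ((10−2)/6)² = 1.778

Forward pass:
ES_Market research = 0; EF_Market research = 4
ES_Concept design = 0; EF_Concept design = 8
ES_Prototype build = 0; EF_Prototype build = 14
ES_User testing = max(EF_Market research=4, EF_Prototype build=14) = 14; EF_User testing = 14+3 = 17
ES_Tooling = 4; EF_Tooling = 4+5 = 9
ES_Supplier sourcing = max(EF_Market research=4, EF_Prototype build=14) = 14; EF_Supplier sourcing = 14+14 = 28
ES_Pilot run = 9; EF_Pilot run = 9+7 = 16
ES_QA = max(EF_Concept design=8, EF_Tooling=9) = 9; EF_QA = 9+10 = 19
ES_Packaging design = max(EF_User testing=17, EF_Tooling=9, EF_Supplier sourcing=28, EF_Pilot run=16, EF_QA=19) = 28; EF_Packaging design = 28+6 = 34
Expected project duration μ = 34 days. Critical path: Prototype build → Supplier sourcing → Packaging design.

Variance along critical path = 0.444 + 0.444 + 1.778 = 2.667; σ = 1.633 days.
D = μ + z·σ = 34 + 1.645·1.633 = 36.7 days

36.7 days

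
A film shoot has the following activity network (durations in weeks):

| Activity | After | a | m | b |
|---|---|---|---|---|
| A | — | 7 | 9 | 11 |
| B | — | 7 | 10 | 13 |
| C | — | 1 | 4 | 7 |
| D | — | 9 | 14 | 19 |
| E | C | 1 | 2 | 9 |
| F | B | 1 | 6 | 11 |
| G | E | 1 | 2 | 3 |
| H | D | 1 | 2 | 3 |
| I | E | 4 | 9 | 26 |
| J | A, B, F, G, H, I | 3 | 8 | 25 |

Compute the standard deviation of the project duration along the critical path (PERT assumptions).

5.45 weeks

te_A = (7 + 4·9 + 11)/6 = 54/6 = 9; σ²_A = ((11−7)/6)² = 0.444
te_B = (7 + 4·10 + 13)/6 = 60/6 = 10; σ²_B = ((13−7)/6)² = 1.000
te_C = (1 + 4·4 + 7)/6 = 24/6 = 4; σ²_C = ((7−1)/6)² = 1.000
te_D = (9 + 4·14 + 19)/6 = 84/6 = 14; σ²_D = ((19−9)/6)² = 2.778
te_E = (1 + 4·2 + 9)/6 = 18/6 = 3; σ²_E = ((9−1)/6)² = 1.778
te_F = (1 + 4·6 + 11)/6 = 36/6 = 6; σ²_F = ((11−1)/6)² = 2.778
te_G = (1 + 4·2 + 3)/6 = 12/6 = 2; σ²_G = ((3−1)/6)² = 0.111
te_H = (1 + 4·2 + 3)/6 = 12/6 = 2; σ²_H = ((3−1)/6)² = 0.111
te_I = (4 + 4·9 + 26)/6 = 66/6 = 11; σ²_I = ((26−4)/6)² = 13.444
te_J = (3 + 4·8 + 25)/6 = 60/6 = 10; σ²_J = ((25−3)/6)² = 13.444

Forward pass:
ES_A = 0; EF_A = 9
ES_B = 0; EF_B = 10
ES_C = 0; EF_C = 4
ES_D = 0; EF_D = 14
ES_E = 4; EF_E = 4+3 = 7
ES_F = 10; EF_F = 10+6 = 16
ES_G = 7; EF_G = 7+2 = 9
ES_H = 14; EF_H = 14+2 = 16
ES_I = 7; EF_I = 7+11 = 18
ES_J = max(EF_A=9, EF_B=10, EF_F=16, EF_G=9, EF_H=16, EF_I=18) = 18; EF_J = 18+10 = 28
Expected project duration μ = 28 weeks. Critical path: C → E → I → J.

Variance along critical path = 1.000 + 1.778 + 13.444 + 13.444 = 29.667
σ = √29.667 = 5.447 weeks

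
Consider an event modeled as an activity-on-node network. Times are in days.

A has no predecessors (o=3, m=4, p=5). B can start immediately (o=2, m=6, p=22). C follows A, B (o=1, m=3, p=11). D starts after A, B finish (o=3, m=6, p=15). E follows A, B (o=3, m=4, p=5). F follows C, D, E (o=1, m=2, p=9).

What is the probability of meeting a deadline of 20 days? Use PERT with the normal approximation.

te_A = (3 + 4·4 + 5)/6 = 24/6 = 4; σ²_A = ((5−3)/6)² = 0.111
te_B = (2 + 4·6 + 22)/6 = 48/6 = 8; σ²_B = ((22−2)/6)² = 11.111
te_C = (1 + 4·3 + 11)/6 = 24/6 = 4; σ²_C = ((11−1)/6)² = 2.778
te_D = (3 + 4·6 + 15)/6 = 42/6 = 7; σ²_D = ((15−3)/6)² = 4.000
te_E = (3 + 4·4 + 5)/6 = 24/6 = 4; σ²_E = ((5−3)/6)² = 0.111
te_F = (1 + 4·2 + 9)/6 = 18/6 = 3; σ²_F = ((9−1)/6)² = 1.778

Forward pass:
ES_A = 0; EF_A = 4
ES_B = 0; EF_B = 8
ES_C = max(EF_A=4, EF_B=8) = 8; EF_C = 8+4 = 12
ES_D = max(EF_A=4, EF_B=8) = 8; EF_D = 8+7 = 15
ES_E = max(EF_A=4, EF_B=8) = 8; EF_E = 8+4 = 12
ES_F = max(EF_C=12, EF_D=15, EF_E=12) = 15; EF_F = 15+3 = 18
Expected project duration μ = 18 days. Critical path: B → D → F.

Variance along critical path = 11.111 + 4.000 + 1.778 = 16.889; σ = √16.889 = 4.110 days.
Z = (20 − 18) / 4.110 = 0.487
P(T ≤ 20) = Φ(0.487) ≈ 0.687

0.687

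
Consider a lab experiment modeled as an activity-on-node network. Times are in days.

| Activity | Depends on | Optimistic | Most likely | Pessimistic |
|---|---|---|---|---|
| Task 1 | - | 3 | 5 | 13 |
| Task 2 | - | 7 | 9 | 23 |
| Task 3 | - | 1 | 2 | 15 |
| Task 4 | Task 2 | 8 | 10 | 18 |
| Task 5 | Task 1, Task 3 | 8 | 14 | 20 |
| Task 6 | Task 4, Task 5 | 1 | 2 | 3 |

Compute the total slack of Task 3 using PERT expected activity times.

te_Task 1 = (3 + 4·5 + 13)/6 = 36/6 = 6
te_Task 2 = (7 + 4·9 + 23)/6 = 66/6 = 11
te_Task 3 = (1 + 4·2 + 15)/6 = 24/6 = 4
te_Task 4 = (8 + 4·10 + 18)/6 = 66/6 = 11
te_Task 5 = (8 + 4·14 + 20)/6 = 84/6 = 14
te_Task 6 = (1 + 4·2 + 3)/6 = 12/6 = 2

Forward pass:
ES_Task 1 = 0; EF_Task 1 = 6
ES_Task 2 = 0; EF_Task 2 = 11
ES_Task 3 = 0; EF_Task 3 = 4
ES_Task 4 = 11; EF_Task 4 = 11+11 = 22
ES_Task 5 = max(EF_Task 1=6, EF_Task 3=4) = 6; EF_Task 5 = 6+14 = 20
ES_Task 6 = max(EF_Task 4=22, EF_Task 5=20) = 22; EF_Task 6 = 22+2 = 24
Expected project duration μ = 24 days. Critical path: Task 2 → Task 4 → Task 6.

Backward pass:
LF_Task 6 = 24; LS_Task 6 = 24−2 = 22
LF_Task 5 = LS_Task 6 = 22; LS_Task 5 = 22−14 = 8
LF_Task 4 = LS_Task 6 = 22; LS_Task 4 = 22−11 = 11
LF_Task 3 = LS_Task 5 = 8; LS_Task 3 = 8−4 = 4
LF_Task 2 = LS_Task 4 = 11; LS_Task 2 = 11−11 = 0
LF_Task 1 = LS_Task 5 = 8; LS_Task 1 = 8−6 = 2
Slack_Task 3 = LS_Task 3 − ES_Task 3 = 4 − 0 = 4

4 days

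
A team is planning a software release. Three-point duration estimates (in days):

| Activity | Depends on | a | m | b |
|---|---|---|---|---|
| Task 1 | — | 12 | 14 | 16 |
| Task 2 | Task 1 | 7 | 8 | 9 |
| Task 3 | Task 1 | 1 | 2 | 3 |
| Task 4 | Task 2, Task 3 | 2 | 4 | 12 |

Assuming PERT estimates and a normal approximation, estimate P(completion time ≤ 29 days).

0.863

te_Task 1 = (12 + 4·14 + 16)/6 = 84/6 = 14; σ²_Task 1 = ((16−12)/6)² = 0.444
te_Task 2 = (7 + 4·8 + 9)/6 = 48/6 = 8; σ²_Task 2 = ((9−7)/6)² = 0.111
te_Task 3 = (1 + 4·2 + 3)/6 = 12/6 = 2; σ²_Task 3 = ((3−1)/6)² = 0.111
te_Task 4 = (2 + 4·4 + 12)/6 = 30/6 = 5; σ²_Task 4 = ((12−2)/6)² = 2.778

Forward pass:
ES_Task 1 = 0; EF_Task 1 = 14
ES_Task 2 = 14; EF_Task 2 = 14+8 = 22
ES_Task 3 = 14; EF_Task 3 = 14+2 = 16
ES_Task 4 = max(EF_Task 2=22, EF_Task 3=16) = 22; EF_Task 4 = 22+5 = 27
Expected project duration μ = 27 days. Critical path: Task 1 → Task 2 → Task 4.

Variance along critical path = 0.444 + 0.111 + 2.778 = 3.333; σ = √3.333 = 1.826 days.
Z = (29 − 27) / 1.826 = 1.095
P(T ≤ 29) = Φ(1.095) ≈ 0.863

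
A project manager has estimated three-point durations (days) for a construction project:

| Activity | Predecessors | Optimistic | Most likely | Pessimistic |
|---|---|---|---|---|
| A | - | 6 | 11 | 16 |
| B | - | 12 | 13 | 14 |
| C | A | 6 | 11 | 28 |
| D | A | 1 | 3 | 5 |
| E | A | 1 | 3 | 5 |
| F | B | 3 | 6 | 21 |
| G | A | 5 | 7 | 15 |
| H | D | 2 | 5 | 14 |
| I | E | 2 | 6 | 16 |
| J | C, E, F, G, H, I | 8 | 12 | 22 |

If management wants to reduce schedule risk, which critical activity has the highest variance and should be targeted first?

C

te_A = (6 + 4·11 + 16)/6 = 66/6 = 11; σ²_A = ((16−6)/6)² = 2.778
te_B = (12 + 4·13 + 14)/6 = 78/6 = 13; σ²_B = ((14−12)/6)² = 0.111
te_C = (6 + 4·11 + 28)/6 = 78/6 = 13; σ²_C = ((28−6)/6)² = 13.444
te_D = (1 + 4·3 + 5)/6 = 18/6 = 3; σ²_D = ((5−1)/6)² = 0.444
te_E = (1 + 4·3 + 5)/6 = 18/6 = 3; σ²_E = ((5−1)/6)² = 0.444
te_F = (3 + 4·6 + 21)/6 = 48/6 = 8; σ²_F = ((21−3)/6)² = 9.000
te_G = (5 + 4·7 + 15)/6 = 48/6 = 8; σ²_G = ((15−5)/6)² = 2.778
te_H = (2 + 4·5 + 14)/6 = 36/6 = 6; σ²_H = ((14−2)/6)² = 4.000
te_I = (2 + 4·6 + 16)/6 = 42/6 = 7; σ²_I = ((16−2)/6)² = 5.444
te_J = (8 + 4·12 + 22)/6 = 78/6 = 13; σ²_J = ((22−8)/6)² = 5.444

Forward pass:
ES_A = 0; EF_A = 11
ES_B = 0; EF_B = 13
ES_C = 11; EF_C = 11+13 = 24
ES_D = 11; EF_D = 11+3 = 14
ES_E = 11; EF_E = 11+3 = 14
ES_F = 13; EF_F = 13+8 = 21
ES_G = 11; EF_G = 11+8 = 19
ES_H = 14; EF_H = 14+6 = 20
ES_I = 14; EF_I = 14+7 = 21
ES_J = max(EF_C=24, EF_E=14, EF_F=21, EF_G=19, EF_H=20, EF_I=21) = 24; EF_J = 24+13 = 37
Expected project duration μ = 37 days. Critical path: A → C → J.

Variances on critical path: σ²_A=2.778, σ²_C=13.444, σ²_J=5.444.
Largest is σ²_C = 13.444.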